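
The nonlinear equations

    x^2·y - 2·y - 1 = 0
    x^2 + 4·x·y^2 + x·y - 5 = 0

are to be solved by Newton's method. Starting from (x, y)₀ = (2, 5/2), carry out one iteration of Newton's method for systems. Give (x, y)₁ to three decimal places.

(1.832, 1.340)

At (2, 5/2): F = (4.000, 54.000).
Jacobian J = [[2·x·y, x^2 - 2], [2·x + 4·y^2 + y, 8·x·y + x]].
At the point, J = [[10.000, 2.000], [31.500, 42.000]] (det J = 357.000).
Solving J·Δ = −F gives Δ = (-0.168, -1.160).
Then the next iterate is (x, y)₁ = (1.832, 1.340).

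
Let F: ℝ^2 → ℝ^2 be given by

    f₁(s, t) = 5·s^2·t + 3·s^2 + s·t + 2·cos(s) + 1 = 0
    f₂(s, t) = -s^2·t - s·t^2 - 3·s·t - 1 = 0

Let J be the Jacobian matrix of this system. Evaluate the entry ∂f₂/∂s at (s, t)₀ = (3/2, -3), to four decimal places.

9.0000

∂f₂/∂s = -2·s·t - t^2 - 3·t.
At (3/2, -3) this is 9.0000.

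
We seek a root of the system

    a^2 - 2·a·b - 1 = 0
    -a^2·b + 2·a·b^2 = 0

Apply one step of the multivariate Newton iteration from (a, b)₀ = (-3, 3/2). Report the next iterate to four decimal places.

(-1.1667, 1.4167)

At (-3, 3/2): F = (17.0000, -27.0000).
Jacobian J = [[2·a - 2·b, -2·a], [-2·a·b + 2·b^2, -a^2 + 4·a·b]].
At the point, J = [[-9.0000, 6.0000], [13.5000, -27.0000]] (det J = 162.0000).
Solving J·Δ = −F gives Δ = (1.8333, -0.0833).
Then the next iterate is (a, b)₁ = (-1.1667, 1.4167).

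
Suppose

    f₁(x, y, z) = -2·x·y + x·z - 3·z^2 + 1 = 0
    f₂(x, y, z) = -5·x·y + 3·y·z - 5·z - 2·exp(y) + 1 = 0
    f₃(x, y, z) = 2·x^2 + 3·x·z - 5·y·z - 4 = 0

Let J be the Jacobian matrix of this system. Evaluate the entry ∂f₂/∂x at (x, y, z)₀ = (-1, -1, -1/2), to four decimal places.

∂f₂/∂x = -5·y.
At (-1, -1, -1/2) this is 5.0000.

5.0000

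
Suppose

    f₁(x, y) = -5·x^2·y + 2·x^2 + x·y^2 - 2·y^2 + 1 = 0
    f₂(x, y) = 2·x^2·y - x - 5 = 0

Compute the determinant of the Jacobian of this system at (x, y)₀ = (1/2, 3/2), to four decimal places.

J = [[-10·x·y + 4·x + y^2, -5·x^2 + 2·x·y - 4·y], [4·x·y - 1, 2·x^2]].
At the point, J = [[-3.2500, -5.7500], [2.0000, 0.5000]].
det J = 9.8750.

9.8750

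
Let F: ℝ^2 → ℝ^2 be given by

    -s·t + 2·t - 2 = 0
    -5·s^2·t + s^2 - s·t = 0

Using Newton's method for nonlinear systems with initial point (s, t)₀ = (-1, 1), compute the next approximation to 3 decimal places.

At (-1, 1): F = (1.000, -3.000).
Jacobian J = [[-t, -s + 2], [-10·s·t + 2·s - t, -5·s^2 - s]].
At the point, J = [[-1.000, 3.000], [7.000, -4.000]] (det J = -17.000).
Solving J·Δ = −F gives Δ = (0.294, -0.235).
Then the next iterate is (s, t)₁ = (-0.706, 0.765).

(-0.706, 0.765)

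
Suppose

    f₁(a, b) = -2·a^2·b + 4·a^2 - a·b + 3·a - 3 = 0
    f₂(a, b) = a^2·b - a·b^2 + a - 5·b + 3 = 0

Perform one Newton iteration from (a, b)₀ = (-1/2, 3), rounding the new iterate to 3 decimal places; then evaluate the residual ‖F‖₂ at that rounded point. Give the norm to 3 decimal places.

150.826

At (-1/2, 3): F = (-3.500, -7.250).
Jacobian J = [[-4·a·b + 8·a - b + 3, -2·a^2 - a], [2·a·b - b^2 + 1, a^2 - 2·a·b - 5]].
At the point, J = [[2.000, 0.000], [-11.000, -1.750]] (det J = -3.500).
Solving J·Δ = −F gives Δ = (1.750, -15.143).
Then the next iterate is (a, b)₁ = (1.250, -12.143).
Re-evaluating at (1.250, -12.143): F = (60.12562, -138.32400), so ‖F‖₂ = 150.826.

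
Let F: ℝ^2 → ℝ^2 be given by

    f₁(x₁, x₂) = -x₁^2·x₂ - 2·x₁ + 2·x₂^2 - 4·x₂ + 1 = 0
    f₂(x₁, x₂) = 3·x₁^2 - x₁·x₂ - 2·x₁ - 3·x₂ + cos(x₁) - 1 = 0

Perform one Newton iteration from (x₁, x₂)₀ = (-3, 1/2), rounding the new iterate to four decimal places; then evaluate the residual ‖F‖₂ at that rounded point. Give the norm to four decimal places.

7.4966

At (-3, 1/2): F = (1.0000, 31.010008).
Jacobian J = [[-2·x₁·x₂ - 2, -x₁^2 + 4·x₂ - 4], [6·x₁ - x₂ - sin(x₁) - 2, -x₁ - 3]].
At the point, J = [[1.0000, -11.0000], [-20.358880, 0.0000]] (det J = -223.947680).
Solving J·Δ = −F gives Δ = (1.5232, 0.2294).
Then the next iterate is (x₁, x₂)₁ = (-1.4768, 0.7294).
Re-evaluating at (-1.4768, 0.7294): F = (0.509272, 7.479251), so ‖F‖₂ = 7.4966.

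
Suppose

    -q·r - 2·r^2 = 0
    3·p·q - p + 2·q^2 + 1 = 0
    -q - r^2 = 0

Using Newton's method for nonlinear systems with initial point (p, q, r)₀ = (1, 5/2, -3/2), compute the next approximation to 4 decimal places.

(1.5168, 0.7031, -0.5156)

At (1, 5/2, -3/2): F = (-0.7500, 20.0000, -4.7500).
Jacobian J = [[0, -r, -q - 4·r], [3·q - 1, 3·p + 4·q, 0], [0, -1, -2·r]].
At the point, J = [[0.0000, 1.5000, 3.5000], [6.5000, 13.0000, 0.0000], [0.0000, -1.0000, 3.0000]] (det J = -52.0000).
Solving J·Δ = −F gives Δ = (0.5168, -1.7969, 0.9844).
Then the next iterate is (p, q, r)₁ = (1.5168, 0.7031, -0.5156).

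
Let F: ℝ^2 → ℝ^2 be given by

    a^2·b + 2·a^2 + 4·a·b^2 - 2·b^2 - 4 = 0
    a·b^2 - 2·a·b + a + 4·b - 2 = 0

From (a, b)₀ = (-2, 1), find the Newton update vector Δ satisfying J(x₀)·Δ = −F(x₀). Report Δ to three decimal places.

(0.750, -0.500)

At (-2, 1): F = (-2.000, 2.000).
Jacobian J = [[2·a·b + 4·a + 4·b^2, a^2 + 8·a·b - 4·b], [b^2 - 2·b + 1, 2·a·b - 2·a + 4]].
At the point, J = [[-8.000, -16.000], [0.000, 4.000]] (det J = -32.000).
Solving J·Δ = −F gives Δ = (0.750, -0.500).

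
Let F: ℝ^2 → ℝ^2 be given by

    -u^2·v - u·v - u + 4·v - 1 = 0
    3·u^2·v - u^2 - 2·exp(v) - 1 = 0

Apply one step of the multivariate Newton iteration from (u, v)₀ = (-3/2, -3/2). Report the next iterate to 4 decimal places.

At (-3/2, -3/2): F = (-4.3750, -13.821260).
Jacobian J = [[-2·u·v - v - 1, -u^2 - u + 4], [6·u·v - 2·u, 3·u^2 - 2·exp(v)]].
At the point, J = [[-4.0000, 3.2500], [16.5000, 6.303740]] (det J = -78.839959).
Solving J·Δ = −F gives Δ = (0.2199, 1.6169).
Then the next iterate is (u, v)₁ = (-1.2801, 0.1169).

(-1.2801, 0.1169)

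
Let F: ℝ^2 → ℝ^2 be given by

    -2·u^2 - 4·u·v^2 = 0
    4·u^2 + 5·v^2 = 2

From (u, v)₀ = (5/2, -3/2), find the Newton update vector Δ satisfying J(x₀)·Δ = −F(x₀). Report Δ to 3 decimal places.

(-1.595, 0.156)

At (5/2, -3/2): F = (-35.000, 34.250).
Jacobian J = [[-4·u - 4·v^2, -8·u·v], [8·u, 10·v]].
At the point, J = [[-19.000, 30.000], [20.000, -15.000]] (det J = -315.000).
Solving J·Δ = −F gives Δ = (-1.595, 0.156).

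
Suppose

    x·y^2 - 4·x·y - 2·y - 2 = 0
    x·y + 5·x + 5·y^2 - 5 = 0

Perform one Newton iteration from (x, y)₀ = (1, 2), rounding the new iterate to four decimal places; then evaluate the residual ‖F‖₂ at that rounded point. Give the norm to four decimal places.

0.9457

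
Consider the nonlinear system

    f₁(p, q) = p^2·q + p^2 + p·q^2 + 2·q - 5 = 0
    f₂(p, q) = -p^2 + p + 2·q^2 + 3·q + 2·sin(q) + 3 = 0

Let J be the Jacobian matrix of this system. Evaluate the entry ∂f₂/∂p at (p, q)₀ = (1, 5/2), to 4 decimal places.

-1.0000

∂f₂/∂p = -2·p + 1.
At (1, 5/2) this is -1.0000.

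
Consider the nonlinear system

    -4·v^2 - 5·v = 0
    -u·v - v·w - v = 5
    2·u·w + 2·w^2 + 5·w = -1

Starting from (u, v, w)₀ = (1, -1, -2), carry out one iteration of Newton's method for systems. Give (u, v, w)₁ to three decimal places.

(-2.333, -1.333, 6.333)

At (1, -1, -2): F = (1.000, -5.000, -5.000).
Jacobian J = [[0, -8·v - 5, 0], [-v, -u - w - 1, -v], [2·w, 0, 2·u + 4·w + 5]].
At the point, J = [[0.000, 3.000, 0.000], [1.000, 0.000, 1.000], [-4.000, 0.000, -1.000]] (det J = -9.000).
Solving J·Δ = −F gives Δ = (-3.333, -0.333, 8.333).
Then the next iterate is (u, v, w)₁ = (-2.333, -1.333, 6.333).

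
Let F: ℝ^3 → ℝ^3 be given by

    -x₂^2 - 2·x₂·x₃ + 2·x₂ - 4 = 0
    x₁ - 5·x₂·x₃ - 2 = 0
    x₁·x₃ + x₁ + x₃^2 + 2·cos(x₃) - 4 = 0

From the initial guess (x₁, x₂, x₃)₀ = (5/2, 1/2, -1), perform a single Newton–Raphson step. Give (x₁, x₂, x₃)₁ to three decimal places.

At (5/2, 1/2, -1): F = (-2.250, 3.000, -1.91940).
Jacobian J = [[0, -2·x₂ - 2·x₃ + 2, -2·x₂], [1, -5·x₃, -5·x₂], [x₃ + 1, 0, x₁ + 2·x₃ - 2·sin(x₃)]].
At the point, J = [[0.000, 3.000, -1.000], [1.000, 5.000, -2.500], [0.000, 0.000, 2.18294]] (det J = -6.54883).
Solving J·Δ = −F gives Δ = (-6.017, 1.043, 0.879).
Then the next iterate is (x₁, x₂, x₃)₁ = (-3.517, 1.543, -0.121).

(-3.517, 1.543, -0.121)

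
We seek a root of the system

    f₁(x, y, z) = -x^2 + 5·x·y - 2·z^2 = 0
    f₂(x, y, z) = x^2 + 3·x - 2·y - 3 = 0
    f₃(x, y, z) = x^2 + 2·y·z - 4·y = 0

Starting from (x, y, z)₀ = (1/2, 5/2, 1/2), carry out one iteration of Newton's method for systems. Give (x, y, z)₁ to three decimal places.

(0.601, -0.423, 0.176)

At (1/2, 5/2, 1/2): F = (5.500, -6.250, -7.250).
Jacobian J = [[-2·x + 5·y, 5·x, -4·z], [2·x + 3, -2, 0], [2·x, 2·z - 4, 2·y]].
At the point, J = [[11.500, 2.500, -2.000], [4.000, -2.000, 0.000], [1.000, -3.000, 5.000]] (det J = -145.000).
Solving J·Δ = −F gives Δ = (0.101, -2.923, -0.324).
Then the next iterate is (x, y, z)₁ = (0.601, -0.423, 0.176).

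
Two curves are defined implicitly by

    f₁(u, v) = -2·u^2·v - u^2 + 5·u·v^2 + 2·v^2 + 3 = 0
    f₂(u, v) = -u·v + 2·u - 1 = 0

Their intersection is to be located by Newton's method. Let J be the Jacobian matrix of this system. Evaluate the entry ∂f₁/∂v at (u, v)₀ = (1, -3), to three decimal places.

-44.000

∂f₁/∂v = -2·u^2 + 10·u·v + 4·v.
At (1, -3) this is -44.000.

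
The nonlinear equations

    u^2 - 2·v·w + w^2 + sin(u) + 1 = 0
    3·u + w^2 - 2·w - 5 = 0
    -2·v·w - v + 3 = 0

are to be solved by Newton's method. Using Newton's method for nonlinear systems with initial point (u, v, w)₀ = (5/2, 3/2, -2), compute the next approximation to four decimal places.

(1.5372, 0.2686, -0.7314)

At (5/2, 3/2, -2): F = (17.848472, 10.5000, 7.5000).
Jacobian J = [[2·u + cos(u), -2·w, -2·v + 2·w], [3, 0, 2·w - 2], [0, -2·w - 1, -2·v]].
At the point, J = [[4.198856, 4.0000, -7.0000], [3.0000, 0.0000, -6.0000], [0.0000, 3.0000, -3.0000]] (det J = 48.579415).
Solving J·Δ = −F gives Δ = (-0.9628, -1.2314, 1.2686).
Then the next iterate is (u, v, w)₁ = (1.5372, 0.2686, -0.7314).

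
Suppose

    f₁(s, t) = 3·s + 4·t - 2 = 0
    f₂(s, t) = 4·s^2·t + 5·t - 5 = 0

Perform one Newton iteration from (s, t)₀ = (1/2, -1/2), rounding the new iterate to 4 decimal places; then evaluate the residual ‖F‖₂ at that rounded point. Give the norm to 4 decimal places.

1.8648

At (1/2, -1/2): F = (-2.5000, -8.0000).
Jacobian J = [[3, 4], [8·s·t, 4·s^2 + 5]].
At the point, J = [[3.0000, 4.0000], [-2.0000, 6.0000]] (det J = 26.0000).
Solving J·Δ = −F gives Δ = (-0.6538, 1.1154).
Then the next iterate is (s, t)₁ = (-0.1538, 0.6154).
Re-evaluating at (-0.1538, 0.6154): F = (0.0002, -1.864772), so ‖F‖₂ = 1.8648.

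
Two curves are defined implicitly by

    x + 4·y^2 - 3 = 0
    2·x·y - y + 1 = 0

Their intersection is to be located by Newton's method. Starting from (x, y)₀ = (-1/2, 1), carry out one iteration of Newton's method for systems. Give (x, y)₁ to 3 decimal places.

At (-1/2, 1): F = (0.500, -1.000).
Jacobian J = [[1, 8·y], [2·y, 2·x - 1]].
At the point, J = [[1.000, 8.000], [2.000, -2.000]] (det J = -18.000).
Solving J·Δ = −F gives Δ = (0.389, -0.111).
Then the next iterate is (x, y)₁ = (-0.111, 0.889).

(-0.111, 0.889)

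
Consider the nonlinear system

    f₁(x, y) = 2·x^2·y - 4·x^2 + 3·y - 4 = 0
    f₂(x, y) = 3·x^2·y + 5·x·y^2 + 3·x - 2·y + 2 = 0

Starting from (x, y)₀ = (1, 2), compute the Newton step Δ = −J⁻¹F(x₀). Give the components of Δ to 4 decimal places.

(-0.5314, -0.4000)

At (1, 2): F = (2.0000, 27.0000).
Jacobian J = [[4·x·y - 8·x, 2·x^2 + 3], [6·x·y + 5·y^2 + 3, 3·x^2 + 10·x·y - 2]].
At the point, J = [[0.0000, 5.0000], [35.0000, 21.0000]] (det J = -175.0000).
Solving J·Δ = −F gives Δ = (-0.5314, -0.4000).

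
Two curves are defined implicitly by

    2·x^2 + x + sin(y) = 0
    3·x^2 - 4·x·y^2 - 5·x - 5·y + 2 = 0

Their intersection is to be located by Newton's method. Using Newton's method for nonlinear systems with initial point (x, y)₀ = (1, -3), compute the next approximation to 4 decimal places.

(0.4444, -2.9182)

At (1, -3): F = (2.858880, -21.0000).
Jacobian J = [[4·x + 1, cos(y)], [6·x - 4·y^2 - 5, -8·x·y - 5]].
At the point, J = [[5.0000, -0.989992], [-35.0000, 19.0000]] (det J = 60.350263).
Solving J·Δ = −F gives Δ = (-0.5556, 0.0818).
Then the next iterate is (x, y)₁ = (0.4444, -2.9182).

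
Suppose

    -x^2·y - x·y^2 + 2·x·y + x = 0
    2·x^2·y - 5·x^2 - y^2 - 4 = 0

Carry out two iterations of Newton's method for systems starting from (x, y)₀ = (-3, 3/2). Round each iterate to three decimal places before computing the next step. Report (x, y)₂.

(-0.157, -7.208)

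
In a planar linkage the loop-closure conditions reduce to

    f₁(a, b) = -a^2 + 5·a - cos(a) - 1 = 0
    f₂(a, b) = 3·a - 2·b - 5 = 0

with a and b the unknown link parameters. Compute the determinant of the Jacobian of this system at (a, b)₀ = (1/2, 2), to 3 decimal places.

J = [[-2·a + sin(a) + 5, 0], [3, -2]].
At the point, J = [[4.47943, 0.000], [3.000, -2.000]].
det J = -8.959.

-8.959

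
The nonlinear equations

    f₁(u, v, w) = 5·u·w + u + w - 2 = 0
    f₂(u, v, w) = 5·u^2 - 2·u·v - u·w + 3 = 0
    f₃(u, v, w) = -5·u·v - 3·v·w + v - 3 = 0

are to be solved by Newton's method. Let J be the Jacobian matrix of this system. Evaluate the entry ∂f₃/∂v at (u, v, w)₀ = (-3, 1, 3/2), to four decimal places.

∂f₃/∂v = -5·u - 3·w + 1.
At (-3, 1, 3/2) this is 11.5000.

11.5000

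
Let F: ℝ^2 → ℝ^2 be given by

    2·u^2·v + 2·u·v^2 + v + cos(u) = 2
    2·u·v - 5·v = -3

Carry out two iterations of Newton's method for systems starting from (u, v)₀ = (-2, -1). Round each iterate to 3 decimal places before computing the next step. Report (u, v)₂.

At (-2, -1): F = (-15.41615, 12.000).
Jacobian J = [[4·u·v + 2·v^2 - sin(u), 2·u^2 + 4·u·v + 1], [2·v, 2·u - 5]].
At the point, J = [[10.90930, 17.000], [-2.000, -9.000]] (det J = -64.18368).
Solving J·Δ = −F gives Δ = (-1.017, 1.559).
Then the next iterate is (u, v)₁ = (-3.017, 0.559).
Round to (-3.017, 0.559) and repeat: F = (5.85760, -3.16801), J = [[-5.99678, 12.45857], [1.118, -11.034]].
Δ = (0.482, -0.238), so (u, v)₂ = (-2.535, 0.321).

(-2.535, 0.321)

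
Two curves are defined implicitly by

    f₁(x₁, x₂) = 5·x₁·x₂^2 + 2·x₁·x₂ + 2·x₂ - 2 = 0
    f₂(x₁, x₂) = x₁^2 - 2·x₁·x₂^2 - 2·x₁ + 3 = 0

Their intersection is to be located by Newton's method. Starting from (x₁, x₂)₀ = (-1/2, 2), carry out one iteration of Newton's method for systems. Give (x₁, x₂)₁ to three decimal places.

(10.917, 31.333)

At (-1/2, 2): F = (-10.000, 8.250).
Jacobian J = [[5·x₂^2 + 2·x₂, 10·x₁·x₂ + 2·x₁ + 2], [2·x₁ - 2·x₂^2 - 2, -4·x₁·x₂]].
At the point, J = [[24.000, -9.000], [-11.000, 4.000]] (det J = -3.000).
Solving J·Δ = −F gives Δ = (11.417, 29.333).
Then the next iterate is (x₁, x₂)₁ = (10.917, 31.333).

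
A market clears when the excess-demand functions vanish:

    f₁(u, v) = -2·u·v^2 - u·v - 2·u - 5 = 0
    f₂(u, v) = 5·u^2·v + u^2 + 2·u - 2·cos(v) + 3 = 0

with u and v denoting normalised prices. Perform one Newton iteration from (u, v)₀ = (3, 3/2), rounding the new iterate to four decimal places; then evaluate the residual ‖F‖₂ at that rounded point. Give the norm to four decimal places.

At (3, 3/2): F = (-29.0000, 85.358526).
Jacobian J = [[-2·v^2 - v - 2, -4·u·v - u], [10·u·v + 2·u + 2, 5·u^2 + 2·sin(v)]].
At the point, J = [[-8.0000, -21.0000], [53.0000, 46.994990]] (det J = 737.040080).
Solving J·Δ = −F gives Δ = (-0.5830, -1.1589).
Then the next iterate is (u, v)₁ = (2.4170, 0.3411).
Re-evaluating at (2.4170, 0.3411): F = (-11.220871, 21.754456), so ‖F‖₂ = 24.4778.

24.4778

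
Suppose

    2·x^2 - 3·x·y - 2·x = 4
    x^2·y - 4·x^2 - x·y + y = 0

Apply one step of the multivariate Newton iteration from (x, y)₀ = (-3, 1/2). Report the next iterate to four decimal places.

At (-3, 1/2): F = (24.5000, -29.5000).
Jacobian J = [[4·x - 3·y - 2, -3·x], [2·x·y - 8·x - y, x^2 - x + 1]].
At the point, J = [[-15.5000, 9.0000], [20.5000, 13.0000]] (det J = -386.0000).
Solving J·Δ = −F gives Δ = (1.5130, -0.1166).
Then the next iterate is (x, y)₁ = (-1.4870, 0.3834).

(-1.4870, 0.3834)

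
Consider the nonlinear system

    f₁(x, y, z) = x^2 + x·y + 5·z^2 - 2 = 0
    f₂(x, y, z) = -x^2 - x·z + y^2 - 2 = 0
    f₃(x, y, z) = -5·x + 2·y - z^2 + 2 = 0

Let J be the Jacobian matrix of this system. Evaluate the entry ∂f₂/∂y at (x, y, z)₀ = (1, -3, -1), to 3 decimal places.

-6.000

∂f₂/∂y = 2·y.
At (1, -3, -1) this is -6.000.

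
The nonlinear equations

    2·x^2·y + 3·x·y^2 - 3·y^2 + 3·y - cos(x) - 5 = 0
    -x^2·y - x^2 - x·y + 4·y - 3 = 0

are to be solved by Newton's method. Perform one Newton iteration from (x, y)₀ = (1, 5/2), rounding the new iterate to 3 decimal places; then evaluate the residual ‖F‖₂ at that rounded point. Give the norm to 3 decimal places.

At (1, 5/2): F = (6.95970, 1.000).
Jacobian J = [[4·x·y + 3·y^2 + sin(x), 2·x^2 + 6·x·y - 6·y + 3], [-2·x·y - 2·x - y, -x^2 - x + 4]].
At the point, J = [[29.59147, 5.000], [-9.500, 2.000]] (det J = 106.68294).
Solving J·Δ = −F gives Δ = (-0.084, -0.897).
Then the next iterate is (x, y)₁ = (0.916, 1.603).
Re-evaluating at (0.916, 1.603): F = (1.24247, -0.24041), so ‖F‖₂ = 1.266.

1.266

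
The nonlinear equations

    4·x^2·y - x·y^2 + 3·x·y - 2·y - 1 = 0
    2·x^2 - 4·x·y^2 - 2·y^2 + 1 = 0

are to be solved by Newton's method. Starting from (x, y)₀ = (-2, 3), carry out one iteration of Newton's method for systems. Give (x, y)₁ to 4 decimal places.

(-1.7453, 1.5613)

At (-2, 3): F = (41.0000, 63.0000).
Jacobian J = [[8·x·y - y^2 + 3·y, 4·x^2 - 2·x·y + 3·x - 2], [4·x - 4·y^2, -8·x·y - 4·y]].
At the point, J = [[-48.0000, 20.0000], [-44.0000, 36.0000]] (det J = -848.0000).
Solving J·Δ = −F gives Δ = (0.2547, -1.4387).
Then the next iterate is (x, y)₁ = (-1.7453, 1.5613).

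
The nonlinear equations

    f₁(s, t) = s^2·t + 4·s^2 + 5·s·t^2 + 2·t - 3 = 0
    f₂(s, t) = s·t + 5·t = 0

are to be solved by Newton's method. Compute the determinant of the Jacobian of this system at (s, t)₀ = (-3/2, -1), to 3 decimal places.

5.250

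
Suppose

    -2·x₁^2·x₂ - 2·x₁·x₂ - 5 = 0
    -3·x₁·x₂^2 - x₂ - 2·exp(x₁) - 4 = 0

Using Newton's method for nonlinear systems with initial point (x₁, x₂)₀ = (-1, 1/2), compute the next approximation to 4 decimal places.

(4.0000, 6.4573)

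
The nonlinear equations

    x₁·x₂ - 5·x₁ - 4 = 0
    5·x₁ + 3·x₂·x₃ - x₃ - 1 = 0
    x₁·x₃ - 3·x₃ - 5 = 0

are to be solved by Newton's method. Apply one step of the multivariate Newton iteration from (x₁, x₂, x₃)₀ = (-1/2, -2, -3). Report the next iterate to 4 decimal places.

(-0.6131, -1.4161, -1.3316)

At (-1/2, -2, -3): F = (-0.5000, 17.5000, 5.5000).
Jacobian J = [[x₂ - 5, x₁, 0], [5, 3·x₃, 3·x₂ - 1], [x₃, 0, x₁ - 3]].
At the point, J = [[-7.0000, -0.5000, 0.0000], [5.0000, -9.0000, -7.0000], [-3.0000, 0.0000, -3.5000]] (det J = -239.7500).
Solving J·Δ = −F gives Δ = (-0.1131, 0.5839, 1.6684).
Then the next iterate is (x₁, x₂, x₃)₁ = (-0.6131, -1.4161, -1.3316).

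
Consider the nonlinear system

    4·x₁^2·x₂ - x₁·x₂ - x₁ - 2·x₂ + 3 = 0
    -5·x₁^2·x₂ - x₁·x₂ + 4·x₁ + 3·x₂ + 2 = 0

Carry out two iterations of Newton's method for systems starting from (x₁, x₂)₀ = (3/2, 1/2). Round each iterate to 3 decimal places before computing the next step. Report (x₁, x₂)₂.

(-1.158, -0.783)

At (3/2, 1/2): F = (4.250, 3.125).
Jacobian J = [[8·x₁·x₂ - x₂ - 1, 4·x₁^2 - x₁ - 2], [-10·x₁·x₂ - x₂ + 4, -5·x₁^2 - x₁ + 3]].
At the point, J = [[4.500, 5.500], [-4.000, -9.750]] (det J = -21.875).
Solving J·Δ = −F gives Δ = (-2.680, 1.420).
Then the next iterate is (x₁, x₂)₁ = (-1.180, 1.920).
Round to (-1.180, 1.920) and repeat: F = (13.29923, -8.06144), J = [[-21.04480, 4.74960], [24.736, -2.782]].
Δ = (0.022, -2.703), so (x₁, x₂)₂ = (-1.158, -0.783).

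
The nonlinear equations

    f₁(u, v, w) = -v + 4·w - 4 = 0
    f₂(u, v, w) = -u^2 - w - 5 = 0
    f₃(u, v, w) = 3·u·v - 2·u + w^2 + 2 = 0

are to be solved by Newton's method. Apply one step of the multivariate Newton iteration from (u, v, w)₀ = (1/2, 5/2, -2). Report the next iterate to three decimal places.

At (1/2, 5/2, -2): F = (-14.500, -3.250, 8.750).
Jacobian J = [[0, -1, 4], [-2·u, 0, -1], [3·v - 2, 3·u, 2·w]].
At the point, J = [[0.000, -1.000, 4.000], [-1.000, 0.000, -1.000], [5.500, 1.500, -4.000]] (det J = 3.500).
Solving J·Δ = −F gives Δ = (5.571, -49.786, -8.821).
Then the next iterate is (u, v, w)₁ = (6.071, -47.286, -10.821).

(6.071, -47.286, -10.821)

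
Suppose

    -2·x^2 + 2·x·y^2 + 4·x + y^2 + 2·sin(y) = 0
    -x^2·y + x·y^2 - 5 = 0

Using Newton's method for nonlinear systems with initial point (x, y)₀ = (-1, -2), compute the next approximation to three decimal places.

At (-1, -2): F = (-11.81859, -7.000).
Jacobian J = [[-4·x + 2·y^2 + 4, 4·x·y + 2·y + 2·cos(y)], [-2·x·y + y^2, -x^2 + 2·x·y]].
At the point, J = [[16.000, 3.16771], [0.000, 3.000]] (det J = 48.000).
Solving J·Δ = −F gives Δ = (0.277, 2.333).
Then the next iterate is (x, y)₁ = (-0.723, 0.333).

(-0.723, 0.333)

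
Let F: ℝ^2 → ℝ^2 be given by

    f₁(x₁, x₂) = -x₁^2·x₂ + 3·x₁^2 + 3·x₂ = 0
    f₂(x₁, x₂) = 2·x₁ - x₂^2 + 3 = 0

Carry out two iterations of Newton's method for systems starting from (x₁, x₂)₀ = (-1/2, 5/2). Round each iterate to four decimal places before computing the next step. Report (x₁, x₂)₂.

(-9.5332, 3.3469)

At (-1/2, 5/2): F = (7.6250, -4.2500).
Jacobian J = [[-2·x₁·x₂ + 6·x₁, -x₁^2 + 3], [2, -2·x₂]].
At the point, J = [[-0.5000, 2.7500], [2.0000, -5.0000]] (det J = -3.0000).
Solving J·Δ = −F gives Δ = (-8.8125, -4.3750).
Then the next iterate is (x₁, x₂)₁ = (-9.3125, -1.8750).
Round to (-9.3125, -1.8750) and repeat: F = (417.147949, -19.140625), J = [[-90.796875, -83.722656], [2.0000, 3.7500]].
Δ = (-0.2207, 5.2219), so (x₁, x₂)₂ = (-9.5332, 3.3469).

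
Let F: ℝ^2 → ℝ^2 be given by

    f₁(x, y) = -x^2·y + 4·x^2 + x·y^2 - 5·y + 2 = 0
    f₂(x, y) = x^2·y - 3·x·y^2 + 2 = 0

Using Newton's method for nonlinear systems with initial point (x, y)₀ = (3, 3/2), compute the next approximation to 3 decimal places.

(1.492, 1.048)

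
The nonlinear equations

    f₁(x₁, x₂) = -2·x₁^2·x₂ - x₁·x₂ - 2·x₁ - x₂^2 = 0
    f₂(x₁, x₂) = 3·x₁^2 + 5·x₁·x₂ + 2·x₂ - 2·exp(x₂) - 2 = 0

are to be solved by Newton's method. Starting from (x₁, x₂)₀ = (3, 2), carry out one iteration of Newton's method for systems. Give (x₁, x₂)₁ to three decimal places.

At (3, 2): F = (-52.000, 44.22189).
Jacobian J = [[-4·x₁·x₂ - x₂ - 2, -2·x₁^2 - x₁ - 2·x₂], [6·x₁ + 5·x₂, 5·x₁ - 2·exp(x₂) + 2]].
At the point, J = [[-28.000, -25.000], [28.000, 2.22189]] (det J = 637.78714).
Solving J·Δ = −F gives Δ = (-1.552, -0.341).
Then the next iterate is (x₁, x₂)₁ = (1.448, 1.659).

(1.448, 1.659)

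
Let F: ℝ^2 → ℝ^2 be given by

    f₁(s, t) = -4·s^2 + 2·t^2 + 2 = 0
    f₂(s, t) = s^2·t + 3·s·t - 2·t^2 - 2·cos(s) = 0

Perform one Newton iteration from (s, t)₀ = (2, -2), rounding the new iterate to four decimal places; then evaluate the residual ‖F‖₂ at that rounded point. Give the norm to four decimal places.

At (2, -2): F = (-6.0000, -27.167706).
Jacobian J = [[-8·s, 4·t], [2·s·t + 3·t + 2·sin(s), s^2 + 3·s - 4·t]].
At the point, J = [[-16.0000, -8.0000], [-12.181405, 18.0000]] (det J = -385.451241).
Solving J·Δ = −F gives Δ = (-0.8441, 0.9381).
Then the next iterate is (s, t)₁ = (1.1559, -1.0619).
Re-evaluating at (1.1559, -1.0619): F = (-1.089156, -8.162614), so ‖F‖₂ = 8.2350.

8.2350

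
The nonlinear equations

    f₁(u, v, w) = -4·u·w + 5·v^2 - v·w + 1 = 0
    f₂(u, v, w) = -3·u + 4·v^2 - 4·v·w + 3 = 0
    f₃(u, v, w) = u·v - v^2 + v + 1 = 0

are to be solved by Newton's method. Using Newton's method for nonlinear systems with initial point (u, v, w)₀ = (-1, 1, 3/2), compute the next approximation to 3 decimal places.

At (-1, 1, 3/2): F = (10.500, 4.000, 0.000).
Jacobian J = [[-4·w, 10·v - w, -4·u - v], [-3, 8·v - 4·w, -4·v], [v, u - 2·v + 1, 0]].
At the point, J = [[-6.000, 8.500, 3.000], [-3.000, 2.000, -4.000], [1.000, -2.000, 0.000]] (det J = 26.000).
Solving J·Δ = −F gives Δ = (4.154, 2.077, -1.077).
Then the next iterate is (u, v, w)₁ = (3.154, 3.077, 0.423).

(3.154, 3.077, 0.423)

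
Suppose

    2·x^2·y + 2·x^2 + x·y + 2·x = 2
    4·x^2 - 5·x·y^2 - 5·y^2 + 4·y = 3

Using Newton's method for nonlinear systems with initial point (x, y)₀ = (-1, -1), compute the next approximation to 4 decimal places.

(-0.4706, 1.4706)

At (-1, -1): F = (-3.0000, -3.0000).
Jacobian J = [[4·x·y + 4·x + y + 2, 2·x^2 + x], [8·x - 5·y^2, -10·x·y - 10·y + 4]].
At the point, J = [[1.0000, 1.0000], [-13.0000, 4.0000]] (det J = 17.0000).
Solving J·Δ = −F gives Δ = (0.5294, 2.4706).
Then the next iterate is (x, y)₁ = (-0.4706, 1.4706).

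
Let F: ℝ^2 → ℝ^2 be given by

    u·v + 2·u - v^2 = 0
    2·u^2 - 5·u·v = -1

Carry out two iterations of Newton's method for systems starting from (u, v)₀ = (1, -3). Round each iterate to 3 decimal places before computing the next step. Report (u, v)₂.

(0.082, -0.926)

At (1, -3): F = (-10.000, 18.000).
Jacobian J = [[v + 2, u - 2·v], [4·u - 5·v, -5·u]].
At the point, J = [[-1.000, 7.000], [19.000, -5.000]] (det J = -128.000).
Solving J·Δ = −F gives Δ = (-0.594, 1.344).
Then the next iterate is (u, v)₁ = (0.406, -1.656).
Round to (0.406, -1.656) and repeat: F = (-2.60267, 4.69135), J = [[0.344, 3.718], [9.904, -2.030]].
Δ = (-0.324, 0.730), so (u, v)₂ = (0.082, -0.926).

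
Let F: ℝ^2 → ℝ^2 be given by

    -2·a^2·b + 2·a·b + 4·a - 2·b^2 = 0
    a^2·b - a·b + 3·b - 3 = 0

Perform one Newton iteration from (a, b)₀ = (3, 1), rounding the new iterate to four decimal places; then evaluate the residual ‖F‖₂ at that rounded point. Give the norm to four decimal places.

At (3, 1): F = (-2.0000, 6.0000).
Jacobian J = [[-4·a·b + 2·b + 4, -2·a^2 + 2·a - 4·b], [2·a·b - b, a^2 - a + 3]].
At the point, J = [[-6.0000, -16.0000], [5.0000, 9.0000]] (det J = 26.0000).
Solving J·Δ = −F gives Δ = (-3.0000, 1.0000).
Then the next iterate is (a, b)₁ = (0.0000, 2.0000).
Re-evaluating at (0.0000, 2.0000): F = (-8.0000, 3.0000), so ‖F‖₂ = 8.5440.

8.5440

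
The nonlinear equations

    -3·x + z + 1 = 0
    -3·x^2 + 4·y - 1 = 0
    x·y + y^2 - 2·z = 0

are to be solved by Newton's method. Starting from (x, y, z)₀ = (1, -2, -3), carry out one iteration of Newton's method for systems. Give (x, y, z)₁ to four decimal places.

(0.1200, -0.3200, -0.6400)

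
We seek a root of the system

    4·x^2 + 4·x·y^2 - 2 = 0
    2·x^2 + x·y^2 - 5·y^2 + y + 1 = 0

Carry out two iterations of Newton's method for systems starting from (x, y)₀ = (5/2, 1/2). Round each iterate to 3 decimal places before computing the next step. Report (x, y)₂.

(0.673, 0.686)

At (5/2, 1/2): F = (25.500, 13.375).
Jacobian J = [[8·x + 4·y^2, 8·x·y], [4·x + y^2, 2·x·y - 10·y + 1]].
At the point, J = [[21.000, 10.000], [10.250, -1.500]] (det J = -134.000).
Solving J·Δ = −F gives Δ = (-1.284, 0.146).
Then the next iterate is (x, y)₁ = (1.216, 0.646).
Round to (1.216, 0.646) and repeat: F = (5.94445, 3.02419), J = [[11.39726, 6.28429], [5.28132, -3.88893]].
Δ = (-0.543, 0.040), so (x, y)₂ = (0.673, 0.686).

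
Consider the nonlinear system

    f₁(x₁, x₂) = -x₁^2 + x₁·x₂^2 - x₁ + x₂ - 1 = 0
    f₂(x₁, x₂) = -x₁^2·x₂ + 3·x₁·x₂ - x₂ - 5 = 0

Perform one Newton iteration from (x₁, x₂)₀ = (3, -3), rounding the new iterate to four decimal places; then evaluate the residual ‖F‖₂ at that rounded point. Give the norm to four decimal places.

At (3, -3): F = (11.0000, -2.0000).
Jacobian J = [[-2·x₁ + x₂^2 - 1, 2·x₁·x₂ + 1], [-2·x₁·x₂ + 3·x₂, -x₁^2 + 3·x₁ - 1]].
At the point, J = [[2.0000, -17.0000], [9.0000, -1.0000]] (det J = 151.0000).
Solving J·Δ = −F gives Δ = (0.2980, 0.6821).
Then the next iterate is (x₁, x₂)₁ = (3.2980, -2.3179).
Re-evaluating at (3.2980, -2.3179): F = (0.226330, -0.404059), so ‖F‖₂ = 0.4631.

0.4631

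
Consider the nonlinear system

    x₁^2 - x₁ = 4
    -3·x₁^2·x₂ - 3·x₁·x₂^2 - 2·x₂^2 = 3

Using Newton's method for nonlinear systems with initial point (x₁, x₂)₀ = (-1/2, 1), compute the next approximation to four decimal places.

(-2.1250, -1.4286)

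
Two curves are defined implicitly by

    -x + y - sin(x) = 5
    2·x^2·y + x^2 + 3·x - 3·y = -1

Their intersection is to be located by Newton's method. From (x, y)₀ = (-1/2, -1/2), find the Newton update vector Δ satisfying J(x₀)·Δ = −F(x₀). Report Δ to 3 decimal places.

(-6.081, -6.898)

At (-1/2, -1/2): F = (-4.52057, 1.000).
Jacobian J = [[-cos(x) - 1, 1], [4·x·y + 2·x + 3, 2·x^2 - 3]].
At the point, J = [[-1.87758, 1.000], [3.000, -2.500]] (det J = 1.69396).
Solving J·Δ = −F gives Δ = (-6.081, -6.898).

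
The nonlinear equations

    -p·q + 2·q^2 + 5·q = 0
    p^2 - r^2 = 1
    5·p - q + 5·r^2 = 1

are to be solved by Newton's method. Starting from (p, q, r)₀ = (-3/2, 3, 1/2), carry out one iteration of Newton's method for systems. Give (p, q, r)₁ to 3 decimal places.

(-1.817, 0.922, 2.451)

At (-3/2, 3, 1/2): F = (37.500, 1.000, -10.250).
Jacobian J = [[-q, -p + 4·q + 5, 0], [2·p, 0, -2·r], [5, -1, 10·r]].
At the point, J = [[-3.000, 18.500, 0.000], [-3.000, 0.000, -1.000], [5.000, -1.000, 5.000]] (det J = 188.000).
Solving J·Δ = −F gives Δ = (-0.317, -2.078, 1.951).
Then the next iterate is (p, q, r)₁ = (-1.817, 0.922, 2.451).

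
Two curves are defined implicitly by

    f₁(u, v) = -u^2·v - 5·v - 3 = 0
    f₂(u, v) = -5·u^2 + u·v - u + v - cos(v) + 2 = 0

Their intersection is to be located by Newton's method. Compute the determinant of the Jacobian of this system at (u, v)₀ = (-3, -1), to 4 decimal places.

J = [[-2·u·v, -u^2 - 5], [-10·u + v - 1, u + sin(v) + 1]].
At the point, J = [[-6.0000, -14.0000], [28.0000, -2.841471]].
det J = 409.0488.

409.0488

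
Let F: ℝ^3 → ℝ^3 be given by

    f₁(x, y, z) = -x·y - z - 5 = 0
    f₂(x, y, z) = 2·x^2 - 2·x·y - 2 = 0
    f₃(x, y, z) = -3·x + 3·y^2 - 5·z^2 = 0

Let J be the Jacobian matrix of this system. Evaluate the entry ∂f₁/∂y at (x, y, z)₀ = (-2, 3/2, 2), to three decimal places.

2.000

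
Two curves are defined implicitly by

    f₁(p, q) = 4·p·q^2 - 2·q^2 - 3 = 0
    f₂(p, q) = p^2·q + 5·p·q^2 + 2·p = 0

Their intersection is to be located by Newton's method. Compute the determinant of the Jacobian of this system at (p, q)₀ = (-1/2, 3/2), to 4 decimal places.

75.7500

J = [[4·q^2, 8·p·q - 4·q], [2·p·q + 5·q^2 + 2, p^2 + 10·p·q]].
At the point, J = [[9.0000, -12.0000], [11.7500, -7.2500]].
det J = 75.7500.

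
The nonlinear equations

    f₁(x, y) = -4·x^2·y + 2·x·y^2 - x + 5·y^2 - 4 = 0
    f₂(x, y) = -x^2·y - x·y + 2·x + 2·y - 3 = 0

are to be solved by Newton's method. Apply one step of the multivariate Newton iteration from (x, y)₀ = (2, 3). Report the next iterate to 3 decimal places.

(1.498, 1.880)

At (2, 3): F = (27.000, -11.000).
Jacobian J = [[-8·x·y + 2·y^2 - 1, -4·x^2 + 4·x·y + 10·y], [-2·x·y - y + 2, -x^2 - x + 2]].
At the point, J = [[-31.000, 38.000], [-13.000, -4.000]] (det J = 618.000).
Solving J·Δ = −F gives Δ = (-0.502, -1.120).
Then the next iterate is (x, y)₁ = (1.498, 1.880).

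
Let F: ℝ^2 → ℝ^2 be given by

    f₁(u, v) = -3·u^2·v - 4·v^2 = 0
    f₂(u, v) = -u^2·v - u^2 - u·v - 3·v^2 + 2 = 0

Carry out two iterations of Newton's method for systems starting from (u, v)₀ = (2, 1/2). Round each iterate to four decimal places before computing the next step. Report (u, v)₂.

At (2, 1/2): F = (-7.0000, -5.7500).
Jacobian J = [[-6·u·v, -3·u^2 - 8·v], [-2·u·v - 2·u - v, -u^2 - u - 6·v]].
At the point, J = [[-6.0000, -16.0000], [-6.5000, -9.0000]] (det J = -50.0000).
Solving J·Δ = −F gives Δ = (-0.5800, -0.2200).
Then the next iterate is (u, v)₁ = (1.4200, 0.2800).
Round to (1.4200, 0.2800) and repeat: F = (-2.007376, -1.213792), J = [[-2.3856, -8.2892], [-3.9152, -5.1164]].
Δ = (0.0103, -0.2451), so (u, v)₂ = (1.4303, 0.0349).

(1.4303, 0.0349)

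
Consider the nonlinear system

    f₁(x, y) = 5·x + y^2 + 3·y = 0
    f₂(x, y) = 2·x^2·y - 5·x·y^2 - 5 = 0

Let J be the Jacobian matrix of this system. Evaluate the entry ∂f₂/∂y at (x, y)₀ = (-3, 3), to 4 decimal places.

108.0000

∂f₂/∂y = 2·x^2 - 10·x·y.
At (-3, 3) this is 108.0000.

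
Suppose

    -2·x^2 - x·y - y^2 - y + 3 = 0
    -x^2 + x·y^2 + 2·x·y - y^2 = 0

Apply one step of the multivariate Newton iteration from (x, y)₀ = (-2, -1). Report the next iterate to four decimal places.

(-1.4444, -0.3333)

At (-2, -1): F = (-7.0000, -3.0000).
Jacobian J = [[-4·x - y, -x - 2·y - 1], [-2·x + y^2 + 2·y, 2·x·y + 2·x - 2·y]].
At the point, J = [[9.0000, 3.0000], [3.0000, 2.0000]] (det J = 9.0000).
Solving J·Δ = −F gives Δ = (0.5556, 0.6667).
Then the next iterate is (x, y)₁ = (-1.4444, -0.3333).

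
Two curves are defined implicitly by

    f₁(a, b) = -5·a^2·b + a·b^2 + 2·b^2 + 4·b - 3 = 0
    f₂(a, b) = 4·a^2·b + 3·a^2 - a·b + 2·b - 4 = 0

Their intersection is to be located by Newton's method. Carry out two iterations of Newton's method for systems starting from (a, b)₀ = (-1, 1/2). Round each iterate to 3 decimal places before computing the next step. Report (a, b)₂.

(-0.541, 0.845)

At (-1, 1/2): F = (-3.250, 2.500).
Jacobian J = [[-10·a·b + b^2, -5·a^2 + 2·a·b + 4·b + 4], [8·a·b + 6·a - b, 4·a^2 - a + 2]].
At the point, J = [[5.250, 0.000], [-10.500, 7.000]] (det J = 36.750).
Solving J·Δ = −F gives Δ = (0.619, 0.571).
Then the next iterate is (a, b)₁ = (-0.381, 1.071).
Round to (-0.381, 1.071) and repeat: F = (2.36372, -0.39260), J = [[5.22755, 6.74209], [-6.62141, 2.96164]].
Δ = (-0.160, -0.226), so (a, b)₂ = (-0.541, 0.845).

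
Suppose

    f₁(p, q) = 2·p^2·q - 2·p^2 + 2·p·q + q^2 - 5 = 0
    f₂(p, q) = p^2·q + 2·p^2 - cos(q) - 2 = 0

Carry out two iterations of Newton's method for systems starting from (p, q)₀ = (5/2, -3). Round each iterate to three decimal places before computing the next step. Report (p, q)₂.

At (5/2, -3): F = (-61.000, -7.26001).
Jacobian J = [[4·p·q - 4·p + 2·q, 2·p^2 + 2·p + 2·q], [2·p·q + 4·p, p^2 + sin(q)]].
At the point, J = [[-46.000, 11.500], [-5.000, 6.10888]] (det J = -223.50848).
Solving J·Δ = −F gives Δ = (-1.294, 0.130).
Then the next iterate is (p, q)₁ = (1.206, -2.870).
Round to (1.206, -2.870) and repeat: F = (-14.94287, -2.30201), J = [[-24.40888, -0.41913], [-2.09844, 1.18617]].
Δ = (-0.626, 0.832), so (p, q)₂ = (0.580, -2.038).

(0.580, -2.038)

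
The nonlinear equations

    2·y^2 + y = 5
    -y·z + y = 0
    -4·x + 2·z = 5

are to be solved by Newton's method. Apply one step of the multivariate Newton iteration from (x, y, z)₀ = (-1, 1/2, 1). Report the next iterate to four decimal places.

(-0.7500, 1.8333, 1.0000)

At (-1, 1/2, 1): F = (-4.0000, 0.0000, 1.0000).
Jacobian J = [[0, 4·y + 1, 0], [0, -z + 1, -y], [-4, 0, 2]].
At the point, J = [[0.0000, 3.0000, 0.0000], [0.0000, 0.0000, -0.5000], [-4.0000, 0.0000, 2.0000]] (det J = 6.0000).
Solving J·Δ = −F gives Δ = (0.2500, 1.3333, 0.0000).
Then the next iterate is (x, y, z)₁ = (-0.7500, 1.8333, 1.0000).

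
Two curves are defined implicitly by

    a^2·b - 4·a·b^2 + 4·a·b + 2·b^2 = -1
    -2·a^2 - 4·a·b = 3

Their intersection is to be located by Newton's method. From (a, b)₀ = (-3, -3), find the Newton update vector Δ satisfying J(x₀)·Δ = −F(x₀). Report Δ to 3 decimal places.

(1.925, 0.899)

At (-3, -3): F = (136.000, -57.000).
Jacobian J = [[2·a·b - 4·b^2 + 4·b, a^2 - 8·a·b + 4·a + 4·b], [-4·a - 4·b, -4·a]].
At the point, J = [[-30.000, -87.000], [24.000, 12.000]] (det J = 1728.000).
Solving J·Δ = −F gives Δ = (1.925, 0.899).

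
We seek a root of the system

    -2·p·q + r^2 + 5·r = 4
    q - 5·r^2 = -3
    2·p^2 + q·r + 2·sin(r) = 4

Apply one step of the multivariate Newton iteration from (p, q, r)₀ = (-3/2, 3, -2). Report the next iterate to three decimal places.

At (-3/2, 3, -2): F = (-1.000, -14.000, -7.31859).
Jacobian J = [[-2·q, -2·p, 2·r + 5], [0, 1, -10·r], [4·p, r, q + 2·cos(r)]].
At the point, J = [[-6.000, 3.000, 1.000], [0.000, 1.000, 20.000], [-6.000, -2.000, 2.16771]] (det J = -607.00624).
Solving J·Δ = −F gives Δ = (-0.585, -1.088, 0.754).
Then the next iterate is (p, q, r)₁ = (-2.085, 1.912, -1.246).

(-2.085, 1.912, -1.246)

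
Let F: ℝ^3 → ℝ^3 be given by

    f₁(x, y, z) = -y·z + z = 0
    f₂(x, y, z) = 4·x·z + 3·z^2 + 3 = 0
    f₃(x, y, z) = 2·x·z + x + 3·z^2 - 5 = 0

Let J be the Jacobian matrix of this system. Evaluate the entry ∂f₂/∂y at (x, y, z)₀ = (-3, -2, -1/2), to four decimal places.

0.0000

∂f₂/∂y = 0.
At (-3, -2, -1/2) this is 0.0000.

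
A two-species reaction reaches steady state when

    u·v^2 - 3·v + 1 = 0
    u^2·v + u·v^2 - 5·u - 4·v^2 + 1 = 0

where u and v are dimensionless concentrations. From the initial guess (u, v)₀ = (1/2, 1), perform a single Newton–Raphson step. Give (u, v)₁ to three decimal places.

At (1/2, 1): F = (-1.500, -4.750).
Jacobian J = [[v^2, 2·u·v - 3], [2·u·v + v^2 - 5, u^2 + 2·u·v - 8·v]].
At the point, J = [[1.000, -2.000], [-3.000, -6.750]] (det J = -12.750).
Solving J·Δ = −F gives Δ = (0.049, -0.725).
Then the next iterate is (u, v)₁ = (0.549, 0.275).

(0.549, 0.275)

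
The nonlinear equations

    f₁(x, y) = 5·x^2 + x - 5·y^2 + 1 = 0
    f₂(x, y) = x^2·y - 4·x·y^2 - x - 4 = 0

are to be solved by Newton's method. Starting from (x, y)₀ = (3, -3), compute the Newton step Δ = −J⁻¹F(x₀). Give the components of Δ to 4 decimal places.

(-1.1017, 1.0050)

At (3, -3): F = (4.0000, -142.0000).
Jacobian J = [[10·x + 1, -10·y], [2·x·y - 4·y^2 - 1, x^2 - 8·x·y]].
At the point, J = [[31.0000, 30.0000], [-55.0000, 81.0000]] (det J = 4161.0000).
Solving J·Δ = −F gives Δ = (-1.1017, 1.0050).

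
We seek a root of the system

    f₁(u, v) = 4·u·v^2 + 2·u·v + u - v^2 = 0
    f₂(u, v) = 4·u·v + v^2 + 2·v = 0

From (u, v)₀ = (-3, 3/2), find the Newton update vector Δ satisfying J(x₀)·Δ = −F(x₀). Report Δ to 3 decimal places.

(1.592, -0.457)

At (-3, 3/2): F = (-41.250, -12.750).
Jacobian J = [[4·v^2 + 2·v + 1, 8·u·v + 2·u - 2·v], [4·v, 4·u + 2·v + 2]].
At the point, J = [[13.000, -45.000], [6.000, -7.000]] (det J = 179.000).
Solving J·Δ = −F gives Δ = (1.592, -0.457).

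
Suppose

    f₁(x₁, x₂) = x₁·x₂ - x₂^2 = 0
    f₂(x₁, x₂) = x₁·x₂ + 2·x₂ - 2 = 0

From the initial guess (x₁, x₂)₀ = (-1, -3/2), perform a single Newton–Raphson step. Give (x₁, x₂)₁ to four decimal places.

(-5.1667, -4.2500)

At (-1, -3/2): F = (-0.7500, -3.5000).
Jacobian J = [[x₂, x₁ - 2·x₂], [x₂, x₁ + 2]].
At the point, J = [[-1.5000, 2.0000], [-1.5000, 1.0000]] (det J = 1.5000).
Solving J·Δ = −F gives Δ = (-4.1667, -2.7500).
Then the next iterate is (x₁, x₂)₁ = (-5.1667, -4.2500).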